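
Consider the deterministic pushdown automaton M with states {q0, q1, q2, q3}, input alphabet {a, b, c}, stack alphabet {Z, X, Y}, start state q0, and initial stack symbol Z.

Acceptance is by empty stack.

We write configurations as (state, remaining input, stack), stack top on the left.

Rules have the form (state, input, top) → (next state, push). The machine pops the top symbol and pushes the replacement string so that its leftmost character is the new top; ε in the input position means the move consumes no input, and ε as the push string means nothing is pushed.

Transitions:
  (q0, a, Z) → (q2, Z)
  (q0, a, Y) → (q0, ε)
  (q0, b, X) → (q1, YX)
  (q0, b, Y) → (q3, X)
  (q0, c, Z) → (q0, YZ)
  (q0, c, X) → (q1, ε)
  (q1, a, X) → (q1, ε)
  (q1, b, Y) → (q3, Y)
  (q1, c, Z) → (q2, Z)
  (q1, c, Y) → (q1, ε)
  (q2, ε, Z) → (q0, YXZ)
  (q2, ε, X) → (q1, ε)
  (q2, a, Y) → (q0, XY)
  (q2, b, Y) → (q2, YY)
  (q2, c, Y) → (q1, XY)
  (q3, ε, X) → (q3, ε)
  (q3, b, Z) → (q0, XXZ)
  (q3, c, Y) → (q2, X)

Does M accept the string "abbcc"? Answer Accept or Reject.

(q0, abbcc, Z)
  read a, top Z: go to q2, push Z → (q2, bbcc, Z)
  ε-move, top Z: go to q0, push YXZ → (q0, bbcc, YXZ)
  read b, top Y: go to q3, push X → (q3, bcc, XXZ)
  ε-move, top X: go to q3, push ε → (q3, bcc, XZ)
  ε-move, top X: go to q3, push ε → (q3, bcc, Z)
  read b, top Z: go to q0, push XXZ → (q0, cc, XXZ)
  read c, top X: go to q1, push ε → (q1, c, XZ)
No transition applies at (q1, c, XZ); input not fully consumed.

Reject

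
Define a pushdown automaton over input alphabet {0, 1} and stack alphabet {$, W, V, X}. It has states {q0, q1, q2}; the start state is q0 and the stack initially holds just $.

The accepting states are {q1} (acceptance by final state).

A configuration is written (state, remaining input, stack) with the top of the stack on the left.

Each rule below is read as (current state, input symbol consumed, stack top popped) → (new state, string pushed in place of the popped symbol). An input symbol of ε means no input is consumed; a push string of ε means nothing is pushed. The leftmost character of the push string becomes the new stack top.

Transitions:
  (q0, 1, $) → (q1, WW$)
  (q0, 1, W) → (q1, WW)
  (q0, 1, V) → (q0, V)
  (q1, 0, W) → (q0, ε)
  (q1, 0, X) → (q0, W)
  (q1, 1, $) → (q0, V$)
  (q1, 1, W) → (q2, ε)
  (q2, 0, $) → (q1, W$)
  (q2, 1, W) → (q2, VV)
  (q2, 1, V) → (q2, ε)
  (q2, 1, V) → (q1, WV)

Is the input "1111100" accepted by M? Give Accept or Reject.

Reject

No computation consumes all input and reaches a final state.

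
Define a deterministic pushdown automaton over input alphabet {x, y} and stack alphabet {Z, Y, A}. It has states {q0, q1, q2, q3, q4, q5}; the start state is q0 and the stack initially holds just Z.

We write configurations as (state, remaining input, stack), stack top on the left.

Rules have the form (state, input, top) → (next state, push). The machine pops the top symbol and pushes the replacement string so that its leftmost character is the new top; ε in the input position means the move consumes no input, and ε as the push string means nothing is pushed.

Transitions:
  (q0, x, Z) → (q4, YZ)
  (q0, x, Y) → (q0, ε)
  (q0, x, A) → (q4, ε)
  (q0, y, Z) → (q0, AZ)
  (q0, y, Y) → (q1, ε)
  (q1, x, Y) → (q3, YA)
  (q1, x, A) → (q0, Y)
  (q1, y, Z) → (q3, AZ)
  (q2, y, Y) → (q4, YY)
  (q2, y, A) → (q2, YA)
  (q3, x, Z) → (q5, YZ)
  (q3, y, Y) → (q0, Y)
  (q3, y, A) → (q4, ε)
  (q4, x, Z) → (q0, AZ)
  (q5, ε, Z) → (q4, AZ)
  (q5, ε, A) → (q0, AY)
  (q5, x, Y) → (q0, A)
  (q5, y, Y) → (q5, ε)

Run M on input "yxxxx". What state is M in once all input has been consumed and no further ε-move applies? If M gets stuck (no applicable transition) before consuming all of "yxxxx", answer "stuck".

(q0, yxxxx, Z)
  read y, top Z: go to q0, push AZ → (q0, xxxx, AZ)
  read x, top A: go to q4, push ε → (q4, xxx, Z)
  read x, top Z: go to q0, push AZ → (q0, xx, AZ)
  read x, top A: go to q4, push ε → (q4, x, Z)
  read x, top Z: go to q0, push AZ → (q0, ε, AZ)
All input consumed; M is in state q0.

q0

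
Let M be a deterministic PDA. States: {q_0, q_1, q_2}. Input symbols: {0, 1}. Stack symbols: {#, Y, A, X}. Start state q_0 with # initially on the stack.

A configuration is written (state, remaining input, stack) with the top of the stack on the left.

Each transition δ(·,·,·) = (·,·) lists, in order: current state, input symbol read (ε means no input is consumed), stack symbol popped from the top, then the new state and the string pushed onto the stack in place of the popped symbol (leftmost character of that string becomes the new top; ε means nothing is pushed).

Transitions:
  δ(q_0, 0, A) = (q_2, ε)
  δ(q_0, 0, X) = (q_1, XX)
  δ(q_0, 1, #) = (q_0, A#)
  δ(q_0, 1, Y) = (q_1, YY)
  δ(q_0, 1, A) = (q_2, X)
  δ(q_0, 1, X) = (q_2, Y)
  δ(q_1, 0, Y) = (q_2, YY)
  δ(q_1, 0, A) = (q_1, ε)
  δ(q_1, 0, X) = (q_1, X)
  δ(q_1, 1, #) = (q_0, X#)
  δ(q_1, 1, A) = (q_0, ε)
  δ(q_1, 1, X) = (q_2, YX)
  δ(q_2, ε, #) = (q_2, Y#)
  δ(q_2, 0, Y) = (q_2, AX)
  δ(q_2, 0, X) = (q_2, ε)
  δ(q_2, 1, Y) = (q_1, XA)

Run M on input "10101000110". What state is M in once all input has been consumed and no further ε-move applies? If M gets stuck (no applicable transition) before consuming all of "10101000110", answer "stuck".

stuck

(q_0, 10101000110, #) ⊢ (q_0, 0101000110, A#) ⊢ (q_2, 101000110, #) ⊢ (q_2, 101000110, Y#) ⊢ (q_1, 01000110, XA#) ⊢ (q_1, 1000110, XA#) ⊢ (q_2, 000110, YXA#) ⊢ (q_2, 00110, AXXA#)
No transition for (q_2, 0, top A); M blocks with input 00110 remaining.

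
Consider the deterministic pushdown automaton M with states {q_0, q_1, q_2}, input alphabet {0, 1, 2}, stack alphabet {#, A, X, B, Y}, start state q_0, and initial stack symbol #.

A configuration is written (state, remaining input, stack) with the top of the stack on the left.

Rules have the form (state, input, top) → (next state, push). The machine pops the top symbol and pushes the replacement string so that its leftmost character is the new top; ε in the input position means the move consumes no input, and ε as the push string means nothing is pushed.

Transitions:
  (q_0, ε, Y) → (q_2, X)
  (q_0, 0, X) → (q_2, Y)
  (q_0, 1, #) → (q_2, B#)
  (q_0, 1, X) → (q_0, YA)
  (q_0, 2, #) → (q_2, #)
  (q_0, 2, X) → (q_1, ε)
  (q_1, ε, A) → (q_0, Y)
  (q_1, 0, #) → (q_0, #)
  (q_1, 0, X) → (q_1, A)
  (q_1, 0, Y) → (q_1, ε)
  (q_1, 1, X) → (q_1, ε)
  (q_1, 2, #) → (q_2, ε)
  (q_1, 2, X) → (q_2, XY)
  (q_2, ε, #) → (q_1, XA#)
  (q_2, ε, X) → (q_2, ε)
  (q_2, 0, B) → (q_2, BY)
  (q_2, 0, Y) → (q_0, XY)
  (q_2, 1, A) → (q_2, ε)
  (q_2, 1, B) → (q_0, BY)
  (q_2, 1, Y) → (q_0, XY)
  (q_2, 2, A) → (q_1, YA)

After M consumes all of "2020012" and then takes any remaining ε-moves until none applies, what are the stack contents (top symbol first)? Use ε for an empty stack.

(q_0, 2020012, #) ⊢ (q_2, 020012, #) ⊢ (q_1, 020012, XA#) ⊢ (q_1, 20012, AA#) ⊢ (q_0, 20012, YA#) ⊢ (q_2, 20012, XA#) ⊢ (q_2, 20012, A#) ⊢ (q_1, 0012, YA#) ⊢ (q_1, 012, A#) ⊢ (q_0, 012, Y#) ⊢ (q_2, 012, X#) ⊢ (q_2, 012, #) ⊢ (q_1, 012, XA#) ⊢ (q_1, 12, AA#) ⊢ (q_0, 12, YA#) ⊢ (q_2, 12, XA#) ⊢ (q_2, 12, A#) ⊢ (q_2, 2, #) ⊢ (q_1, 2, XA#) ⊢ (q_2, ε, XYA#) ⊢ (q_2, ε, YA#)
All input consumed in state q_2 with stack YA#.

YA#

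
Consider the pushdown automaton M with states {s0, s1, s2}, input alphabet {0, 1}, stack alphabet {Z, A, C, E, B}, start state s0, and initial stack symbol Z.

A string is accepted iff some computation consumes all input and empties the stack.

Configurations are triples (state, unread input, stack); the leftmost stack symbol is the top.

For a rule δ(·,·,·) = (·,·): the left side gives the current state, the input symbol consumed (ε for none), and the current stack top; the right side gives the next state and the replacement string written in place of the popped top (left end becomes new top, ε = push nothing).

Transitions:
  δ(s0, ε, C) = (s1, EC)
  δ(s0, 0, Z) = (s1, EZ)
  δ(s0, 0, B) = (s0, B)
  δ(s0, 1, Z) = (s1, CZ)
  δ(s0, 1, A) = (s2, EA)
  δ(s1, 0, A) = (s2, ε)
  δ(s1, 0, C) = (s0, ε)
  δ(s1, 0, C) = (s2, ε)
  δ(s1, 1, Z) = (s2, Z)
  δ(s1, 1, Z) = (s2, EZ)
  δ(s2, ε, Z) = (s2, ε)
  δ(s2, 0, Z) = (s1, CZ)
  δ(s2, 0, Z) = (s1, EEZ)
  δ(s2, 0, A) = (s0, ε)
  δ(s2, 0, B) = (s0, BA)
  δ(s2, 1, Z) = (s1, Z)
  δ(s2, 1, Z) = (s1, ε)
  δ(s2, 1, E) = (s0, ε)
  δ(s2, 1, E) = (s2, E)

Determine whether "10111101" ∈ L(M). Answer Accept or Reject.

Accept

One accepting computation: (s0, 10111101, Z) ⊢ (s1, 0111101, CZ) ⊢ (s2, 111101, Z) ⊢ (s1, 11101, Z) ⊢ (s2, 1101, EZ) ⊢ (s0, 101, Z) ⊢ (s1, 01, CZ) ⊢ (s2, 1, Z) ⊢ (s1, ε, ε)
All input consumed and the stack is empty.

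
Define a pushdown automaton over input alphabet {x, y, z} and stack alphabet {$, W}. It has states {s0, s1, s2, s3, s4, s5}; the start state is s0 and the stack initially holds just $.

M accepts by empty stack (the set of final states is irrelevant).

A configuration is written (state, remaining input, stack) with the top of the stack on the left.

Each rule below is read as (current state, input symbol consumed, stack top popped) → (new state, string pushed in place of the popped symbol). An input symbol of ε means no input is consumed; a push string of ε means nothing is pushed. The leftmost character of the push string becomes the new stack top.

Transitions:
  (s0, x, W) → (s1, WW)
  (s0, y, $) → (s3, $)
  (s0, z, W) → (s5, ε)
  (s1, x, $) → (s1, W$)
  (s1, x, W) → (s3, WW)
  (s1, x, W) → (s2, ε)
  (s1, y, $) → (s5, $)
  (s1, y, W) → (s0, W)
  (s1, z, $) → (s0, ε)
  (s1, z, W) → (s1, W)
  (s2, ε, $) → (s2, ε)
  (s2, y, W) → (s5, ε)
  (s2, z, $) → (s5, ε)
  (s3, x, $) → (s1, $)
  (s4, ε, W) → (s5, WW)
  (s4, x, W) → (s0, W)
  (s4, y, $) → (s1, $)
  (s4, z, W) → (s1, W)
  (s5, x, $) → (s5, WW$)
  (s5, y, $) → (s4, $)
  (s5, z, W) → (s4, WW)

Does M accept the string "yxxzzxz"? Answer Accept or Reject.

One accepting computation: (s0, yxxzzxz, $) ⊢ (s3, xxzzxz, $) ⊢ (s1, xzzxz, $) ⊢ (s1, zzxz, W$) ⊢ (s1, zxz, W$) ⊢ (s1, xz, W$) ⊢ (s2, z, $) ⊢ (s5, ε, ε)
All input consumed and the stack is empty.

Accept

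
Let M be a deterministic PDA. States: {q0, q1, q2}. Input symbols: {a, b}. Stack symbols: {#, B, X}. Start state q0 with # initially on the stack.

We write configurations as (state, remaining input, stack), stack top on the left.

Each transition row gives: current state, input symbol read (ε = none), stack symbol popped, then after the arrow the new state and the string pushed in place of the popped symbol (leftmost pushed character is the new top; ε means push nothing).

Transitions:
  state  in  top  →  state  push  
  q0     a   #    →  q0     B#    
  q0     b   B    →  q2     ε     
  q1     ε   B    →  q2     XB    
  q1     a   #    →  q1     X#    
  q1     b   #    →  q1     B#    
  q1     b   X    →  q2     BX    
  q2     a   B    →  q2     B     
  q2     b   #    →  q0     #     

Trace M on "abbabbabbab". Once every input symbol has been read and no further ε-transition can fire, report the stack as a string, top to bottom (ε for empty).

#

(q0, abbabbabbab, #)
  read a, top #: go to q0, push B# → (q0, bbabbabbab, B#)
  read b, top B: go to q2, push ε → (q2, babbabbab, #)
  read b, top #: go to q0, push # → (q0, abbabbab, #)
  read a, top #: go to q0, push B# → (q0, bbabbab, B#)
  read b, top B: go to q2, push ε → (q2, babbab, #)
  read b, top #: go to q0, push # → (q0, abbab, #)
  read a, top #: go to q0, push B# → (q0, bbab, B#)
  read b, top B: go to q2, push ε → (q2, bab, #)
  read b, top #: go to q0, push # → (q0, ab, #)
  read a, top #: go to q0, push B# → (q0, b, B#)
  read b, top B: go to q2, push ε → (q2, ε, #)
All input consumed in state q2 with stack #.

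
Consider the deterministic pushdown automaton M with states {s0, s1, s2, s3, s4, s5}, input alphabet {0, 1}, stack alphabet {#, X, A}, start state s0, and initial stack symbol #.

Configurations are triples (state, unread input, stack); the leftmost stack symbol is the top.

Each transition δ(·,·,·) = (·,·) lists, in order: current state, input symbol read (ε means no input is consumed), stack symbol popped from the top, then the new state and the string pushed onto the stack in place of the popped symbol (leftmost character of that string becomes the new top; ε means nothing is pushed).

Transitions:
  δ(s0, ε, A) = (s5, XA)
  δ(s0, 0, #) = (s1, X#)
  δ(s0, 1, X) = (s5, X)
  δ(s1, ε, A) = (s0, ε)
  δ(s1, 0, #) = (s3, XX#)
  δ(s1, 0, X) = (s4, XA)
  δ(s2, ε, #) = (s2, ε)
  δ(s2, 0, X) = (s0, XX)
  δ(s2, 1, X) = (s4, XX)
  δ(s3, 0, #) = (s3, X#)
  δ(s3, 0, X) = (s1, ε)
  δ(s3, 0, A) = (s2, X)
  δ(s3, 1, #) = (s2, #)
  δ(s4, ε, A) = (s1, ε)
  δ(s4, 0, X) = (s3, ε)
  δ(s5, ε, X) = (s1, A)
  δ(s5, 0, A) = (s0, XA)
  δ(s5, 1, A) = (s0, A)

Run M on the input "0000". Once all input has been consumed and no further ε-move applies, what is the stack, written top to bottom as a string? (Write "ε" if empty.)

(s0, 0000, #) ⊢ (s1, 000, X#) ⊢ (s4, 00, XA#) ⊢ (s3, 0, A#) ⊢ (s2, ε, X#)
All input consumed in state s2 with stack X#.

X#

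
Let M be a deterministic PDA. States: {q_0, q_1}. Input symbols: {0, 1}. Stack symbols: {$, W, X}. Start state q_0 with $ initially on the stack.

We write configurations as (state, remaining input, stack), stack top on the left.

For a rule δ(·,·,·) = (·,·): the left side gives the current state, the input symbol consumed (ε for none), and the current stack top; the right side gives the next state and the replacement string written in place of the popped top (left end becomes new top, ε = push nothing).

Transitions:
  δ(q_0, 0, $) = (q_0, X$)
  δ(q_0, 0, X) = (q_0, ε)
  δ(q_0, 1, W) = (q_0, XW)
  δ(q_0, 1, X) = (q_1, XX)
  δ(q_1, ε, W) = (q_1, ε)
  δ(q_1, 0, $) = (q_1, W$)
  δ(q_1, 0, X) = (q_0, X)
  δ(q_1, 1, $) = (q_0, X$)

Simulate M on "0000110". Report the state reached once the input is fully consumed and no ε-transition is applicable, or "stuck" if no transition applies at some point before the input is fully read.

stuck

(q_0, 0000110, $)
  read 0, top $: go to q_0, push X$ → (q_0, 000110, X$)
  read 0, top X: go to q_0, push ε → (q_0, 00110, $)
  read 0, top $: go to q_0, push X$ → (q_0, 0110, X$)
  read 0, top X: go to q_0, push ε → (q_0, 110, $)
No transition for (q_0, 1, top $); M blocks with input 110 remaining.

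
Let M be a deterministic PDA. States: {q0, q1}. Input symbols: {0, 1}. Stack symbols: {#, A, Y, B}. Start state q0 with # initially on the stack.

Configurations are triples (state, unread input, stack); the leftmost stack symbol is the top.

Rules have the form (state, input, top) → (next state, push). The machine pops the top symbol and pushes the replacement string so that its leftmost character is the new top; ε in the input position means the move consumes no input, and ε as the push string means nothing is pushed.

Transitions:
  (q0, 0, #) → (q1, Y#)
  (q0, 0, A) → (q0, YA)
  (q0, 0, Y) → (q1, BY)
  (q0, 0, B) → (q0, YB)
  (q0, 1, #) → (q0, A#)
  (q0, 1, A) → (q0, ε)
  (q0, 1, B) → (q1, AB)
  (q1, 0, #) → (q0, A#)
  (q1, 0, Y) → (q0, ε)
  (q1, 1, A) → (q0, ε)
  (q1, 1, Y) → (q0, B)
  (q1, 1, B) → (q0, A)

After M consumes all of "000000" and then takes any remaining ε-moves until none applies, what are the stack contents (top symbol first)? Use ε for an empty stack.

(q0, 000000, #) ⊢ (q1, 00000, Y#) ⊢ (q0, 0000, #) ⊢ (q1, 000, Y#) ⊢ (q0, 00, #) ⊢ (q1, 0, Y#) ⊢ (q0, ε, #)
All input consumed in state q0 with stack #.

#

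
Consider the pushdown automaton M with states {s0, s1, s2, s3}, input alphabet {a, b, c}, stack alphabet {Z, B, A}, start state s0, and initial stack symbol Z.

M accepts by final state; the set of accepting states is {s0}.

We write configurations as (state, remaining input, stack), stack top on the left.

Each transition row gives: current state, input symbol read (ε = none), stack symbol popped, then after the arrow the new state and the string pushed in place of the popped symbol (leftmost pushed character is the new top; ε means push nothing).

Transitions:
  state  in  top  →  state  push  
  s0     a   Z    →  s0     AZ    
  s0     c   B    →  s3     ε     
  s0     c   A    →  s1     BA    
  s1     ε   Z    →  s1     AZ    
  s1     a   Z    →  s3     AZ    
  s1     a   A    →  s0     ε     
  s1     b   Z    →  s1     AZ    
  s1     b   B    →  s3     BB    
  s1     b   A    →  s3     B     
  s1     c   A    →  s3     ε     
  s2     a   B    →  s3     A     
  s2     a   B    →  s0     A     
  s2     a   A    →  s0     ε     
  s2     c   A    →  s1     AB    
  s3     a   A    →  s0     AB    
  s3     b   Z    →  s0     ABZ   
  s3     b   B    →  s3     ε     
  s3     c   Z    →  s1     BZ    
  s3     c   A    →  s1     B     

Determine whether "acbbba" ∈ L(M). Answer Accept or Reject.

One accepting computation: (s0, acbbba, Z) ⊢ (s0, cbbba, AZ) ⊢ (s1, bbba, BAZ) ⊢ (s3, bba, BBAZ) ⊢ (s3, ba, BAZ) ⊢ (s3, a, AZ) ⊢ (s0, ε, ABZ)
All input consumed and state s0 ∈ F.

Accept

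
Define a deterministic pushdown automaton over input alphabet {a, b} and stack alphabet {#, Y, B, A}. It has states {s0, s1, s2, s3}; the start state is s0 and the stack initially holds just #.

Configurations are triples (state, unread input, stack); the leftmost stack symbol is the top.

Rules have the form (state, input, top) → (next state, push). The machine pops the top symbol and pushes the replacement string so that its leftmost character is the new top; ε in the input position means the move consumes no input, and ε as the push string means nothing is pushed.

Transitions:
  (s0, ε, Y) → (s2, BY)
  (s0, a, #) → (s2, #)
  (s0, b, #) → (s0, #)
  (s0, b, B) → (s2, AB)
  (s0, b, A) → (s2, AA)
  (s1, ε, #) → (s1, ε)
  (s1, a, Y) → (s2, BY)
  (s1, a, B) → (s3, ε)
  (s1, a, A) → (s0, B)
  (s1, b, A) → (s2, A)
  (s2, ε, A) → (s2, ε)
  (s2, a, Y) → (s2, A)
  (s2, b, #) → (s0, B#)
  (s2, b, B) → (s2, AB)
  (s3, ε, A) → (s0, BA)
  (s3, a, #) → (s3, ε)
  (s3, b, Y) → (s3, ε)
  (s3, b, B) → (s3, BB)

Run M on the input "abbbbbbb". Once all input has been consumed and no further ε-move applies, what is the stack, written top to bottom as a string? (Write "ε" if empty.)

(s0, abbbbbbb, #)
  read a, top #: go to s2, push # → (s2, bbbbbbb, #)
  read b, top #: go to s0, push B# → (s0, bbbbbb, B#)
  read b, top B: go to s2, push AB → (s2, bbbbb, AB#)
  ε-move, top A: go to s2, push ε → (s2, bbbbb, B#)
  read b, top B: go to s2, push AB → (s2, bbbb, AB#)
  ε-move, top A: go to s2, push ε → (s2, bbbb, B#)
  read b, top B: go to s2, push AB → (s2, bbb, AB#)
  ε-move, top A: go to s2, push ε → (s2, bbb, B#)
  read b, top B: go to s2, push AB → (s2, bb, AB#)
  ε-move, top A: go to s2, push ε → (s2, bb, B#)
  read b, top B: go to s2, push AB → (s2, b, AB#)
  ε-move, top A: go to s2, push ε → (s2, b, B#)
  read b, top B: go to s2, push AB → (s2, ε, AB#)
  ε-move, top A: go to s2, push ε → (s2, ε, B#)
All input consumed in state s2 with stack B#.

B#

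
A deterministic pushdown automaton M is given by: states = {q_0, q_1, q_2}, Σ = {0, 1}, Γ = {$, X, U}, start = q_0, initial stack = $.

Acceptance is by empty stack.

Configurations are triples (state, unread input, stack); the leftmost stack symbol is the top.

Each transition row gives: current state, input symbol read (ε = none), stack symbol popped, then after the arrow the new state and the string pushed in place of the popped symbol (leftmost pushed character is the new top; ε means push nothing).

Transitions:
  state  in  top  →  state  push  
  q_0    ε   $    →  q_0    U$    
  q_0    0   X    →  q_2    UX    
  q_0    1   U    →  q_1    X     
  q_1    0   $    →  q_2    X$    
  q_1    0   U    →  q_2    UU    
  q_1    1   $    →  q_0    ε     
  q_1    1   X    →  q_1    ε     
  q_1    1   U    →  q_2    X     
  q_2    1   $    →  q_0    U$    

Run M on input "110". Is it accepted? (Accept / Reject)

(q_0, 110, $)
  ε-move, top $: go to q_0, push U$ → (q_0, 110, U$)
  read 1, top U: go to q_1, push X → (q_1, 10, X$)
  read 1, top X: go to q_1, push ε → (q_1, 0, $)
  read 0, top $: go to q_2, push X$ → (q_2, ε, X$)
All input consumed; stack is X$, not empty, and no further ε-move applies.

Reject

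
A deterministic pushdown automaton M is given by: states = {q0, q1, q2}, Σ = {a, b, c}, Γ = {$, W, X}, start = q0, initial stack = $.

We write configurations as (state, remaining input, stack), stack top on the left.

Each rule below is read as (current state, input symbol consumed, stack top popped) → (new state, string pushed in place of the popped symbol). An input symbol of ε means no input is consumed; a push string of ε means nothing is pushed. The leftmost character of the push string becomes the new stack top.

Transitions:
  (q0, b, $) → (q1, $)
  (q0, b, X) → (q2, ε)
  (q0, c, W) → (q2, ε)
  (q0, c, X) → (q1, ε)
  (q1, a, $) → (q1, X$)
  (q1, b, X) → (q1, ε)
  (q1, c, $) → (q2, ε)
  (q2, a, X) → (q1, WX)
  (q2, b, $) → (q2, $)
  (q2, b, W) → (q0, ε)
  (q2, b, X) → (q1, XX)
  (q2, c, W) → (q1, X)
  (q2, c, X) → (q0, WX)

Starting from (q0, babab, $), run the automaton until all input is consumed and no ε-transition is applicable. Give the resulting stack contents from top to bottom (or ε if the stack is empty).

(q0, babab, $)
  read b, top $: go to q1, push $ → (q1, abab, $)
  read a, top $: go to q1, push X$ → (q1, bab, X$)
  read b, top X: go to q1, push ε → (q1, ab, $)
  read a, top $: go to q1, push X$ → (q1, b, X$)
  read b, top X: go to q1, push ε → (q1, ε, $)
All input consumed in state q1 with stack $.

$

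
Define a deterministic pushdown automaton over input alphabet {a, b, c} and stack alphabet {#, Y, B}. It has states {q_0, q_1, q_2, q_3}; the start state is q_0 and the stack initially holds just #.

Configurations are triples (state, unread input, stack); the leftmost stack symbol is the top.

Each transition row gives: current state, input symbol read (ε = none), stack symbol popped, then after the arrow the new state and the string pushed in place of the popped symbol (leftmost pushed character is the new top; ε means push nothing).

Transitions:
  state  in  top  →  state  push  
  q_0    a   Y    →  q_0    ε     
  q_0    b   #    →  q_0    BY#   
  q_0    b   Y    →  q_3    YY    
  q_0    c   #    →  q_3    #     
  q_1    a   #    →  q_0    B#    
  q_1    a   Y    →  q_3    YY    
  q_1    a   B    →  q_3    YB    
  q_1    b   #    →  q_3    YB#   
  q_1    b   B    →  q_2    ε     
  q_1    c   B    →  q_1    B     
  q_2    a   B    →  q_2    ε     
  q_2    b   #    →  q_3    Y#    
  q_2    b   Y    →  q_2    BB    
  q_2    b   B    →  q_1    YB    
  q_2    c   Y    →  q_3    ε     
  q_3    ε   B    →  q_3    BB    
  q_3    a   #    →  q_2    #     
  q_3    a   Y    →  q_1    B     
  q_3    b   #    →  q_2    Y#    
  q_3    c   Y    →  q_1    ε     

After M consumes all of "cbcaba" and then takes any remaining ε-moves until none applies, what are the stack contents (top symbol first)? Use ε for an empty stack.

B#

(q_0, cbcaba, #)
  read c, top #: go to q_3, push # → (q_3, bcaba, #)
  read b, top #: go to q_2, push Y# → (q_2, caba, Y#)
  read c, top Y: go to q_3, push ε → (q_3, aba, #)
  read a, top #: go to q_2, push # → (q_2, ba, #)
  read b, top #: go to q_3, push Y# → (q_3, a, Y#)
  read a, top Y: go to q_1, push B → (q_1, ε, B#)
All input consumed in state q_1 with stack B#.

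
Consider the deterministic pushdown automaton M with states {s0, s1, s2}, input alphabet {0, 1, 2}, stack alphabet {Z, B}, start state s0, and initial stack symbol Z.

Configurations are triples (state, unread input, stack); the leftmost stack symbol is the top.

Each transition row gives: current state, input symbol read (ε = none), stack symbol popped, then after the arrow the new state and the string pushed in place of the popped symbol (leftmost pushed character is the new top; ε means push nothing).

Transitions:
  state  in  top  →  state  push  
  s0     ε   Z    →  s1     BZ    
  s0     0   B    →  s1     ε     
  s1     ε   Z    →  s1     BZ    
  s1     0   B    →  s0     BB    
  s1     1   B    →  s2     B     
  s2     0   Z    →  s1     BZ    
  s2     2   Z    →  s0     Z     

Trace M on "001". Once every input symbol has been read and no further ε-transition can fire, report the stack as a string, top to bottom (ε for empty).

(s0, 001, Z)
  ε-move, top Z: go to s1, push BZ → (s1, 001, BZ)
  read 0, top B: go to s0, push BB → (s0, 01, BBZ)
  read 0, top B: go to s1, push ε → (s1, 1, BZ)
  read 1, top B: go to s2, push B → (s2, ε, BZ)
All input consumed in state s2 with stack BZ.

BZ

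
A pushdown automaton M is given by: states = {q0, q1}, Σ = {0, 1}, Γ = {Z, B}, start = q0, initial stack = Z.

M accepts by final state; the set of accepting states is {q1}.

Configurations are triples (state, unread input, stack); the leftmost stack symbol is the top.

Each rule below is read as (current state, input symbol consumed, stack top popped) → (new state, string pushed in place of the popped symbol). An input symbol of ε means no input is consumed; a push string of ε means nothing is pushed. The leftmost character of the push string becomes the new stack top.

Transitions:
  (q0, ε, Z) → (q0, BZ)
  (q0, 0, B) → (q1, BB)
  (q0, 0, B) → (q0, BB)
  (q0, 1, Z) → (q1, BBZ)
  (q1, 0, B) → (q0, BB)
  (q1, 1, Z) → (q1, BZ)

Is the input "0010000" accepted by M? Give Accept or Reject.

Reject

No computation consumes all input and reaches a final state.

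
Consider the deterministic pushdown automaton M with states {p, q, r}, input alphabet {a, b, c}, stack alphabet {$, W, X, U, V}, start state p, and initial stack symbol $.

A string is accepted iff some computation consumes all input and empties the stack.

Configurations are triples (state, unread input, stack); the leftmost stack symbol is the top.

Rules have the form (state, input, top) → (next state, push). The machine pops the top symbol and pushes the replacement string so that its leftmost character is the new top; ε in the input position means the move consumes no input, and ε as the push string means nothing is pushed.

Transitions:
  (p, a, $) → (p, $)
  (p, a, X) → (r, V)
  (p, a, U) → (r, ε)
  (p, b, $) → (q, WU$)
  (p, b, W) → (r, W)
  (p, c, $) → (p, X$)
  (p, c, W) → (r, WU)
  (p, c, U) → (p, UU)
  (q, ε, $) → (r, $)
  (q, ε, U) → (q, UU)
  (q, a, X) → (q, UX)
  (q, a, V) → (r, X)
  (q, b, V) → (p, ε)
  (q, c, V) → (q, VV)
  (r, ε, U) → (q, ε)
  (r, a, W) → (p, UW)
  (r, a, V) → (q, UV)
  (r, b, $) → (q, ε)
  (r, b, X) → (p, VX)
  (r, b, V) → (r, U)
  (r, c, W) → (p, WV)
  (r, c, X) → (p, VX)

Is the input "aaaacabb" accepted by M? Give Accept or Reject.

Accept

(p, aaaacabb, $)
  read a, top $: go to p, push $ → (p, aaacabb, $)
  read a, top $: go to p, push $ → (p, aacabb, $)
  read a, top $: go to p, push $ → (p, acabb, $)
  read a, top $: go to p, push $ → (p, cabb, $)
  read c, top $: go to p, push X$ → (p, abb, X$)
  read a, top X: go to r, push V → (r, bb, V$)
  read b, top V: go to r, push U → (r, b, U$)
  ε-move, top U: go to q, push ε → (q, b, $)
  ε-move, top $: go to r, push $ → (r, b, $)
  read b, top $: go to q, push ε → (q, ε, ε)
All input consumed and the stack is empty.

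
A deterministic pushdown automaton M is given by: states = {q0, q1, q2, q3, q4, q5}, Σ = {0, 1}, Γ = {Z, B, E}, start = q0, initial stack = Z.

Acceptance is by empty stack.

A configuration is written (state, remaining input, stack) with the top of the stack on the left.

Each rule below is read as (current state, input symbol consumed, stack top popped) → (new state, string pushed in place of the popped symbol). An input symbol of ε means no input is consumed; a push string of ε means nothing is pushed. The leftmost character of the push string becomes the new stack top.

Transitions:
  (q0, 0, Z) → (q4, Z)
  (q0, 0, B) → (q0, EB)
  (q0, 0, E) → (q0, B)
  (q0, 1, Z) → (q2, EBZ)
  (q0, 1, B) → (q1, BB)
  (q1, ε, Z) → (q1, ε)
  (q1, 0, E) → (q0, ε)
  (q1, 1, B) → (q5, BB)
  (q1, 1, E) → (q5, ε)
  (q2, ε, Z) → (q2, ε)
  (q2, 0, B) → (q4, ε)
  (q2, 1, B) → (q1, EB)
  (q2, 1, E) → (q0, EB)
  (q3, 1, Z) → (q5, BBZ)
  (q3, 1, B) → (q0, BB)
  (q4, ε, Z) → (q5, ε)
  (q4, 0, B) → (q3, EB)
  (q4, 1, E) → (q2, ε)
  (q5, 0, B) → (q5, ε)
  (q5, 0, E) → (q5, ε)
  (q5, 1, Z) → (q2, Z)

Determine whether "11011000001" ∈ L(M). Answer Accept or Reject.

(q0, 11011000001, Z) ⊢ (q2, 1011000001, EBZ) ⊢ (q0, 011000001, EBBZ) ⊢ (q0, 11000001, BBBZ) ⊢ (q1, 1000001, BBBBZ) ⊢ (q5, 000001, BBBBBZ) ⊢ (q5, 00001, BBBBZ) ⊢ (q5, 0001, BBBZ) ⊢ (q5, 001, BBZ) ⊢ (q5, 01, BZ) ⊢ (q5, 1, Z) ⊢ (q2, ε, Z) ⊢ (q2, ε, ε)
All input consumed and the stack is empty.

Accept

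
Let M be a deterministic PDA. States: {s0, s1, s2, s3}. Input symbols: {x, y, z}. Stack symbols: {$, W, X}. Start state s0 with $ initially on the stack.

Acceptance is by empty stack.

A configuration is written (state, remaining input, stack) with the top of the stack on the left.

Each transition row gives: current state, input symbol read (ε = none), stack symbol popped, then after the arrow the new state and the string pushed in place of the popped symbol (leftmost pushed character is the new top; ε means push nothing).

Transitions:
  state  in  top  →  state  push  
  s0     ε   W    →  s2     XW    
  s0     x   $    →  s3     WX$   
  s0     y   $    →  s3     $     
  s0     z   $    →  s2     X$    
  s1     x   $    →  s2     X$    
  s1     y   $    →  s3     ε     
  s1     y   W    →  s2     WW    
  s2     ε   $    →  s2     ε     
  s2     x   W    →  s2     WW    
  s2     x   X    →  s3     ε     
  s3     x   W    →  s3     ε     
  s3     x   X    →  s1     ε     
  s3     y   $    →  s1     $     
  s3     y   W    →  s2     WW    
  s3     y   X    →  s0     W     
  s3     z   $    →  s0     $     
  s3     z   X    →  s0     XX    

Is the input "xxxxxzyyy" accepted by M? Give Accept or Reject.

(s0, xxxxxzyyy, $)
  read x, top $: go to s3, push WX$ → (s3, xxxxzyyy, WX$)
  read x, top W: go to s3, push ε → (s3, xxxzyyy, X$)
  read x, top X: go to s1, push ε → (s1, xxzyyy, $)
  read x, top $: go to s2, push X$ → (s2, xzyyy, X$)
  read x, top X: go to s3, push ε → (s3, zyyy, $)
  read z, top $: go to s0, push $ → (s0, yyy, $)
  read y, top $: go to s3, push $ → (s3, yy, $)
  read y, top $: go to s1, push $ → (s1, y, $)
  read y, top $: go to s3, push ε → (s3, ε, ε)
All input consumed and the stack is empty.

Accept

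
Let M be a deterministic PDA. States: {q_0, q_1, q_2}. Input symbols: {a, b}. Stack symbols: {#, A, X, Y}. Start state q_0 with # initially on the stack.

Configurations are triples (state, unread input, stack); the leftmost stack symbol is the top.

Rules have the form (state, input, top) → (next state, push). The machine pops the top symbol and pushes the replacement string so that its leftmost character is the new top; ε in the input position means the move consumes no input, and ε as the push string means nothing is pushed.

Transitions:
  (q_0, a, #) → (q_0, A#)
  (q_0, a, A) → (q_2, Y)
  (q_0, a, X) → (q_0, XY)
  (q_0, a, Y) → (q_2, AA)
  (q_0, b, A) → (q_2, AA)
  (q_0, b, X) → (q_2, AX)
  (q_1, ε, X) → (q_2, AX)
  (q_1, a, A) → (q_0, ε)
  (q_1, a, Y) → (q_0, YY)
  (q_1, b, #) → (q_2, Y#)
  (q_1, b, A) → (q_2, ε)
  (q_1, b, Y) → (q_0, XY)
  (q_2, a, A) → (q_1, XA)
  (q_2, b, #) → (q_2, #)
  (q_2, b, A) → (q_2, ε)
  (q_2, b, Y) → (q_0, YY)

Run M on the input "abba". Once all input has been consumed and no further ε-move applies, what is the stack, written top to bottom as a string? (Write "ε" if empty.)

AXA#

(q_0, abba, #)
  read a, top #: go to q_0, push A# → (q_0, bba, A#)
  read b, top A: go to q_2, push AA → (q_2, ba, AA#)
  read b, top A: go to q_2, push ε → (q_2, a, A#)
  read a, top A: go to q_1, push XA → (q_1, ε, XA#)
  ε-move, top X: go to q_2, push AX → (q_2, ε, AXA#)
All input consumed in state q_2 with stack AXA#.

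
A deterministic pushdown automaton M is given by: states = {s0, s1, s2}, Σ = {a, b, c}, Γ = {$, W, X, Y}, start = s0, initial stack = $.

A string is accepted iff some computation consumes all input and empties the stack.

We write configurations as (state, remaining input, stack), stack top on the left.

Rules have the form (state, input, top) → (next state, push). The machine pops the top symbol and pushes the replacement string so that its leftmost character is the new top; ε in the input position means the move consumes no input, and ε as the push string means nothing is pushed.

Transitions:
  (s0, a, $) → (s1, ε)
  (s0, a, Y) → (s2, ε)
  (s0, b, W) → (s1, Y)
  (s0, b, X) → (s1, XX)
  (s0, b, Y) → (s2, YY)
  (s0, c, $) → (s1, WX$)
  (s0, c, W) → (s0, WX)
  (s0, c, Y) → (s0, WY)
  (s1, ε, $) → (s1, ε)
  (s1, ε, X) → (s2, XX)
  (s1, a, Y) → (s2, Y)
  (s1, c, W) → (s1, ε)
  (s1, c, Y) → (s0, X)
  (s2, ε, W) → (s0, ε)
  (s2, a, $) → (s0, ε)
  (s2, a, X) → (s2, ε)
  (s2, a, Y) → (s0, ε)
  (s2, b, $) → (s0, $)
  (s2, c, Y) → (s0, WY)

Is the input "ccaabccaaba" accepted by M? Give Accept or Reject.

(s0, ccaabccaaba, $)
  read c, top $: go to s1, push WX$ → (s1, caabccaaba, WX$)
  read c, top W: go to s1, push ε → (s1, aabccaaba, X$)
  ε-move, top X: go to s2, push XX → (s2, aabccaaba, XX$)
  read a, top X: go to s2, push ε → (s2, abccaaba, X$)
  read a, top X: go to s2, push ε → (s2, bccaaba, $)
  read b, top $: go to s0, push $ → (s0, ccaaba, $)
  read c, top $: go to s1, push WX$ → (s1, caaba, WX$)
  read c, top W: go to s1, push ε → (s1, aaba, X$)
  ε-move, top X: go to s2, push XX → (s2, aaba, XX$)
  read a, top X: go to s2, push ε → (s2, aba, X$)
  read a, top X: go to s2, push ε → (s2, ba, $)
  read b, top $: go to s0, push $ → (s0, a, $)
  read a, top $: go to s1, push ε → (s1, ε, ε)
All input consumed and the stack is empty.

Accept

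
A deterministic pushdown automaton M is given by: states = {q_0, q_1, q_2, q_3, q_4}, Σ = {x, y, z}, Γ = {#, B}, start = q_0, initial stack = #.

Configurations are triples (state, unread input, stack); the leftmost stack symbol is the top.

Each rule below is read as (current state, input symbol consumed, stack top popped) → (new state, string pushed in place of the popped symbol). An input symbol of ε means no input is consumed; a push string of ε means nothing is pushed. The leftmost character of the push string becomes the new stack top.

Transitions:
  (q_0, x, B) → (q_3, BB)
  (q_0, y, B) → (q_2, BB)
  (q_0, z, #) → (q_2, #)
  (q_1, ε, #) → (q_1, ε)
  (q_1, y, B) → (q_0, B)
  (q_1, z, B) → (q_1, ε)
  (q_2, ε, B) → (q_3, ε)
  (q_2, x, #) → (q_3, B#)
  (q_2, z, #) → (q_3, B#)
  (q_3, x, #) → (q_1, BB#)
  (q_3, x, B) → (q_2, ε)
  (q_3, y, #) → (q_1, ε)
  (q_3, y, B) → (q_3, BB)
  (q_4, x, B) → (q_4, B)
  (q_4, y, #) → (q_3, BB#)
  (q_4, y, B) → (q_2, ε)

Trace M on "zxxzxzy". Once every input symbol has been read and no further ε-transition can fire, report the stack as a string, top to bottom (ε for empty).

BB#

(q_0, zxxzxzy, #)
  read z, top #: go to q_2, push # → (q_2, xxzxzy, #)
  read x, top #: go to q_3, push B# → (q_3, xzxzy, B#)
  read x, top B: go to q_2, push ε → (q_2, zxzy, #)
  read z, top #: go to q_3, push B# → (q_3, xzy, B#)
  read x, top B: go to q_2, push ε → (q_2, zy, #)
  read z, top #: go to q_3, push B# → (q_3, y, B#)
  read y, top B: go to q_3, push BB → (q_3, ε, BB#)
All input consumed in state q_3 with stack BB#.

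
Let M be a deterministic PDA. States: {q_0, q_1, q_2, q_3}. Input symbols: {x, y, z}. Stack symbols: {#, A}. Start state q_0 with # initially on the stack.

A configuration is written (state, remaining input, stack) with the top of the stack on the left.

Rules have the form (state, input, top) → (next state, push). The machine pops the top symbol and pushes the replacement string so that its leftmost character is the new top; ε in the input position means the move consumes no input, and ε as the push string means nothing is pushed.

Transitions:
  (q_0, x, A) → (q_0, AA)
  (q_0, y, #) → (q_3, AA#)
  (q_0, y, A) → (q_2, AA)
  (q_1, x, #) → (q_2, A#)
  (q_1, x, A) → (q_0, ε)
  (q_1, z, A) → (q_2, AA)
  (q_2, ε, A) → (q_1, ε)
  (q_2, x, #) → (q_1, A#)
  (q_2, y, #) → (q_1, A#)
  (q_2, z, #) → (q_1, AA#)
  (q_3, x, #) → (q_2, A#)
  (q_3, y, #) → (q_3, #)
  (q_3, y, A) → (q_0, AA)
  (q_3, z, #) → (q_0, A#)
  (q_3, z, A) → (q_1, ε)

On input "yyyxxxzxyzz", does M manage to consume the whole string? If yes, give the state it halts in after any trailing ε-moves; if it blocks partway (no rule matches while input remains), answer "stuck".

(q_0, yyyxxxzxyzz, #)
  read y, top #: go to q_3, push AA# → (q_3, yyxxxzxyzz, AA#)
  read y, top A: go to q_0, push AA → (q_0, yxxxzxyzz, AAA#)
  read y, top A: go to q_2, push AA → (q_2, xxxzxyzz, AAAA#)
  ε-move, top A: go to q_1, push ε → (q_1, xxxzxyzz, AAA#)
  read x, top A: go to q_0, push ε → (q_0, xxzxyzz, AA#)
  read x, top A: go to q_0, push AA → (q_0, xzxyzz, AAA#)
  read x, top A: go to q_0, push AA → (q_0, zxyzz, AAAA#)
No transition for (q_0, z, top A); M blocks with input zxyzz remaining.

stuck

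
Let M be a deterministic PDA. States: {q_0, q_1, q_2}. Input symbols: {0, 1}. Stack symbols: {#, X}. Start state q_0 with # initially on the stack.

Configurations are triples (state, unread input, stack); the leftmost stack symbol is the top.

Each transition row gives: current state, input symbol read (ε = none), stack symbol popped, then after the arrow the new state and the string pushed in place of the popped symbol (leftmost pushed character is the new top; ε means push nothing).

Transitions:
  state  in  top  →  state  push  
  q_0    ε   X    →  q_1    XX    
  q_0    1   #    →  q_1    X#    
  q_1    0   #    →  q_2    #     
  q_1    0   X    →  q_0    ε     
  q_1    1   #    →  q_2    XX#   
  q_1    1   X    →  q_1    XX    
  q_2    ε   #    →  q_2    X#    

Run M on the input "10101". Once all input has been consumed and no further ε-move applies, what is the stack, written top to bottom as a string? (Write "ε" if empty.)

(q_0, 10101, #) ⊢ (q_1, 0101, X#) ⊢ (q_0, 101, #) ⊢ (q_1, 01, X#) ⊢ (q_0, 1, #) ⊢ (q_1, ε, X#)
All input consumed in state q_1 with stack X#.

X#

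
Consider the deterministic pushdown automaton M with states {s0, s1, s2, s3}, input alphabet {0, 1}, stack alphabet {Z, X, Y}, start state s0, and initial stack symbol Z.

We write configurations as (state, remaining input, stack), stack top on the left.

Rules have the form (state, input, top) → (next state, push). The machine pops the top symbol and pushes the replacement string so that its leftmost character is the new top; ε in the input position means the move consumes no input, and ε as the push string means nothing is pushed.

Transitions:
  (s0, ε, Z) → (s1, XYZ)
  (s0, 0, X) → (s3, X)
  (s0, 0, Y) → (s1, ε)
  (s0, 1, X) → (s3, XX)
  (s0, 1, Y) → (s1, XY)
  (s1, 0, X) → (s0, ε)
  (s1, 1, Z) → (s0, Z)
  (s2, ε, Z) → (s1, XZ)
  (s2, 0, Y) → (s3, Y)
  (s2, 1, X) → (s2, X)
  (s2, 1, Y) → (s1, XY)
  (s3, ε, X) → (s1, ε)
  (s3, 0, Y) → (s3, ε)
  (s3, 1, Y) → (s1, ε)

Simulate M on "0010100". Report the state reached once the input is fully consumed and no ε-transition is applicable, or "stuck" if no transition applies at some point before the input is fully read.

(s0, 0010100, Z)
  ε-move, top Z: go to s1, push XYZ → (s1, 0010100, XYZ)
  read 0, top X: go to s0, push ε → (s0, 010100, YZ)
  read 0, top Y: go to s1, push ε → (s1, 10100, Z)
  read 1, top Z: go to s0, push Z → (s0, 0100, Z)
  ε-move, top Z: go to s1, push XYZ → (s1, 0100, XYZ)
  read 0, top X: go to s0, push ε → (s0, 100, YZ)
  read 1, top Y: go to s1, push XY → (s1, 00, XYZ)
  read 0, top X: go to s0, push ε → (s0, 0, YZ)
  read 0, top Y: go to s1, push ε → (s1, ε, Z)
All input consumed; M is in state s1.

s1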